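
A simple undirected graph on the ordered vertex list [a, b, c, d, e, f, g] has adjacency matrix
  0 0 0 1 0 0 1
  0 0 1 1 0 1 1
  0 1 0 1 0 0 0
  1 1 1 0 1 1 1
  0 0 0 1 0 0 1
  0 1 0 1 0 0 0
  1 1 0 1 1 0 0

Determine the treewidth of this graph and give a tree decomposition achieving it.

Treewidth 2.
One optimal decomposition is:
Bags: B1 = {b, d, g}  B2 = {b, c, d}  B3 = {d, e, g}  B4 = {b, d, f}  B5 = {a, d, g}
Tree: B1–B2, B1–B3, B1–B4, B3–B5

The largest bag has 3 vertices, giving width 2; this decomposition certifies tw(G) ≤ 2. On the other hand G contains the 3-clique {d, e, g}. A clique must lie in a single bag of any decomposition, so no decomposition can have width below 2. Therefore the treewidth is 2.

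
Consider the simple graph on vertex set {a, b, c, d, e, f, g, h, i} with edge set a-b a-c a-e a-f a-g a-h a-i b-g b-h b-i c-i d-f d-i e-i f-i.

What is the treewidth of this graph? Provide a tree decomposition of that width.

Treewidth 2.
Bags: B1 = {a, f, i}  B2 = {a, b, i}  B3 = {a, c, i}  B4 = {a, e, i}  B5 = {a, b, h}  B6 = {a, b, g}  B7 = {d, f, i}
Tree: B1–B2, B2–B3, B1–B4, B2–B5, B2–B6, B1–B7

The largest bag has 3 vertices, giving width 2; this decomposition certifies tw(G) ≤ 2. For the lower bound, the 3 vertices {d, f, i} are pairwise adjacent, and any tree decomposition puts a clique entirely inside one bag — forcing width ≥ 2. The upper and lower bounds meet at 2, so that is the treewidth.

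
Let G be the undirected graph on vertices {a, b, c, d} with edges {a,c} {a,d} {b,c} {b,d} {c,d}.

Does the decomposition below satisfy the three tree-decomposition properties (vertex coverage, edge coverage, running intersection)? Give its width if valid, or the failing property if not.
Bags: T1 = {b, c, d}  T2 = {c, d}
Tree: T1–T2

A tree decomposition must satisfy three properties: every vertex lies in some bag; for every edge, both endpoints lie together in some bag; and for every vertex, the bags containing it form a connected subtree. Here vertex a appears in no bag, so the decomposition is invalid.

No — vertex a appears in no bag.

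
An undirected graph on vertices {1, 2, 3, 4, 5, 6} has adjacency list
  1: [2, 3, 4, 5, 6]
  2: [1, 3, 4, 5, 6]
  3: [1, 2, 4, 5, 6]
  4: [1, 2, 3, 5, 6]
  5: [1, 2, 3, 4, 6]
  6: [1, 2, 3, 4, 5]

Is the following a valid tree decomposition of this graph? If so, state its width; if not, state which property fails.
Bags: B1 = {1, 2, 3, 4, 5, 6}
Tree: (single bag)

Yes; width 5.

Checking the three conditions: (i) the bags cover all of {1, 2, 3, 4, 5, 6}; (ii) for each edge, some bag contains both endpoints; (iii) the bags containing any fixed vertex form a subtree. All hold, so the decomposition is valid with width 6 − 1 = 5.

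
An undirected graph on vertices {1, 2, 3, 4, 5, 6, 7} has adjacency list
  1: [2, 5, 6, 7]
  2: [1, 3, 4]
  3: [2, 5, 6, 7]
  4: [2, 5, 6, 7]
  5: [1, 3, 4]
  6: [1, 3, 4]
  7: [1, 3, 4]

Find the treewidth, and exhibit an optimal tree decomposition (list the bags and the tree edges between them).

Every bag has size at most 4, so the width is 4 − 1 = 3 and tw(G) ≤ 3. For the lower bound: the 4 vertex sets {4,7}, {1,2}, {3}, {5} are disjoint, each induces a connected subgraph, and every pair is joined by at least one edge of G. Contracting each set to a single vertex therefore yields K_{4} as a minor, and since treewidth is minor-monotone, tw(G) ≥ tw(K_{4}) = 3. Hence tw(G) = 3 exactly.

Treewidth 3.
Bags: B1 = {1, 3, 4, 7}  B2 = {1, 2, 3, 4}  B3 = {1, 3, 4, 5}  B4 = {1, 3, 4, 6}
Tree: B1–B2, B2–B3, B3–B4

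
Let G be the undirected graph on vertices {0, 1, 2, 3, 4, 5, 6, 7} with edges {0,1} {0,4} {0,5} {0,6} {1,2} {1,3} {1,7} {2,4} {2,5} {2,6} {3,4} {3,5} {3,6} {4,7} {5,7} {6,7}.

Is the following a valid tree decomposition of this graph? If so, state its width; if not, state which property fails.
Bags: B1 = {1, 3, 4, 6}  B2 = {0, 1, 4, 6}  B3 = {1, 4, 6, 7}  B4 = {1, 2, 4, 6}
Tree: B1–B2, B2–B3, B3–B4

A tree decomposition must satisfy three properties: every vertex lies in some bag; for every edge, both endpoints lie together in some bag; and for every vertex, the bags containing it form a connected subtree. Here vertex 5 appears in no bag, so the decomposition is invalid.

No — vertex 5 appears in no bag.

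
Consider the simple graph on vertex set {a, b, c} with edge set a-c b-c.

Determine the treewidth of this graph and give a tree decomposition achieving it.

Treewidth 1.
One such decomposition:
Bags: B1 = {b, c}  B2 = {a, c}
Tree: B1–B2

Every bag has size at most 2, so the width is 2 − 1 = 1 and tw(G) ≤ 1. Since G has at least one edge (e.g. c–b), it is not an edgeless graph, so tw(G) ≥ 1. Combining the bounds, tw(G) = 1.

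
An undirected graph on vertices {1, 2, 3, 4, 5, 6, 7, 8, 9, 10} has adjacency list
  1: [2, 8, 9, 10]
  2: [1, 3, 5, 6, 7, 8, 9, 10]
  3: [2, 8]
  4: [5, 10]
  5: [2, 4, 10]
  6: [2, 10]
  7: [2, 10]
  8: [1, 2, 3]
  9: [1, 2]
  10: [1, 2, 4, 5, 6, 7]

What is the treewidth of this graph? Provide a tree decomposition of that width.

Treewidth 2.
One such decomposition:
Bags: B1 = {2, 5, 10}  B2 = {1, 2, 10}  B3 = {1, 2, 9}  B4 = {1, 2, 8}  B5 = {4, 5, 10}  B6 = {2, 6, 10}  B7 = {2, 3, 8}  B8 = {2, 7, 10}
Tree: B1–B2, B2–B3, B3–B4, B1–B5, B1–B6, B4–B7, B6–B8

Each bag holds 3 vertices, so the decomposition has width 2, which upper-bounds the treewidth. On the other hand G contains the 3-clique {1, 2, 8}. A clique must lie in a single bag of any decomposition, so no decomposition can have width below 2. The upper and lower bounds meet at 2, so that is the treewidth.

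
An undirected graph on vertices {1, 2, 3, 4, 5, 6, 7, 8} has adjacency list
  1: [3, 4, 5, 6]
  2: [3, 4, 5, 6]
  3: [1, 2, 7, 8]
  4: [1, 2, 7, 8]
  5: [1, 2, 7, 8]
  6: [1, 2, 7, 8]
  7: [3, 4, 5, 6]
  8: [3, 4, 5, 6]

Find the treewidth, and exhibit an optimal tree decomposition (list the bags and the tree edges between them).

Every bag has size at most 5, so the width is 5 − 1 = 4 and tw(G) ≤ 4. For the lower bound: the 5 vertex sets {2,6}, {1,4}, {3,7}, {5}, {8} are disjoint, each induces a connected subgraph, and every pair is joined by at least one edge of G. Contracting each set to a single vertex therefore yields K_{5} as a minor, and since treewidth is minor-monotone, tw(G) ≥ tw(K_{5}) = 4. The upper and lower bounds meet at 4, so that is the treewidth.

Treewidth 4.
One optimal decomposition is:
Bags: B1 = {2, 3, 4, 5, 6}  B2 = {1, 3, 4, 5, 6}  B3 = {3, 4, 5, 6, 7}  B4 = {3, 4, 5, 6, 8}
Tree: B1–B2, B2–B3, B3–B4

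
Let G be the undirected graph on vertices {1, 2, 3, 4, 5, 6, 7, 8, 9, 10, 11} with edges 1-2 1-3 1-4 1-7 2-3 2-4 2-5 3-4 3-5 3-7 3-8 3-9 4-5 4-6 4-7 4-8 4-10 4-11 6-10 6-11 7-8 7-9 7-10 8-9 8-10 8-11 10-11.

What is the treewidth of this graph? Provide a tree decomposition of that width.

Every bag has size at most 4, so the width is 4 − 1 = 3 and tw(G) ≤ 3. For the lower bound, the 4 vertices {3, 7, 8, 9} are pairwise adjacent, and any tree decomposition puts a clique entirely inside one bag — forcing width ≥ 3. The upper and lower bounds meet at 3, so that is the treewidth.

Treewidth 3.
One optimal decomposition is:
Bags: B1 = {1, 2, 3, 4}  B2 = {1, 3, 4, 7}  B3 = {3, 4, 7, 8}  B4 = {4, 7, 8, 10}  B5 = {4, 8, 10, 11}  B6 = {3, 7, 8, 9}  B7 = {4, 6, 10, 11}  B8 = {2, 3, 4, 5}
Tree: B1–B2, B2–B3, B3–B4, B4–B5, B3–B6, B5–B7, B1–B8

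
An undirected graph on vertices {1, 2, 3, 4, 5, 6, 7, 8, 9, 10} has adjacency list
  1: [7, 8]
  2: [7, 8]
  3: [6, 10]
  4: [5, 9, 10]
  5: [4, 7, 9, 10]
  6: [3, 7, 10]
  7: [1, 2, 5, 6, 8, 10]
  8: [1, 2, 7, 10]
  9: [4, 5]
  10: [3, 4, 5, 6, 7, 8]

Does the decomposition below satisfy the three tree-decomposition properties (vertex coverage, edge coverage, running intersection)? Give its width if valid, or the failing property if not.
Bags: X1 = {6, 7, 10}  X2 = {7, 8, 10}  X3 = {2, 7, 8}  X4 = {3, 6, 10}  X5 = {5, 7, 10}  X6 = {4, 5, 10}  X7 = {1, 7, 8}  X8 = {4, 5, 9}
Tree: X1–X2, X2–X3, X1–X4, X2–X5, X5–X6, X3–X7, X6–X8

Yes; width 2.

Checking the three conditions: (i) the bags cover all of {1, 2, 3, 4, 5, 6, 7, 8, 9, 10}; (ii) for each edge, some bag contains both endpoints; (iii) the bags containing any fixed vertex form a subtree. All hold, so the decomposition is valid with width 3 − 1 = 2.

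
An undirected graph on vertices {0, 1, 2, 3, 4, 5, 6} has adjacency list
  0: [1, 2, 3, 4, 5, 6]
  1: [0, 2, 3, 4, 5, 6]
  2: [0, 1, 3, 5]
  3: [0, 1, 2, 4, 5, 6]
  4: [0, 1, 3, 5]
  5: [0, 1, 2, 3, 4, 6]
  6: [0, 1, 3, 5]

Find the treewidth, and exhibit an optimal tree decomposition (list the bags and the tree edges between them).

Treewidth 4.
One such decomposition:
Bags: B1 = {0, 1, 3, 4, 5}  B2 = {0, 1, 2, 3, 5}  B3 = {0, 1, 3, 5, 6}
Tree: B1–B2, B2–B3

Each bag holds 5 vertices, so the decomposition has width 4, which upper-bounds the treewidth. For the lower bound, the 5 vertices {0, 1, 2, 3, 5} are pairwise adjacent, and any tree decomposition puts a clique entirely inside one bag — forcing width ≥ 4. The upper and lower bounds meet at 4, so that is the treewidth.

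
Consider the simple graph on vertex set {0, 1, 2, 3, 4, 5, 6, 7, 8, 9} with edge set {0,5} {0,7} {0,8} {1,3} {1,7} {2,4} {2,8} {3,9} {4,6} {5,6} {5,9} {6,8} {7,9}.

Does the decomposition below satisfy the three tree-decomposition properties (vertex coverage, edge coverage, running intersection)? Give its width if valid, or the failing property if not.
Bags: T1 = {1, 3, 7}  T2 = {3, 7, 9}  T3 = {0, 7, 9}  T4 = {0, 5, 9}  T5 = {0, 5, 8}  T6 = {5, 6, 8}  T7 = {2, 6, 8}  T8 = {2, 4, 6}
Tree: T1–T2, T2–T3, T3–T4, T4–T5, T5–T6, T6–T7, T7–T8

Vertex coverage: the bags together contain {0, 1, 2, 3, 4, 5, 6, 7, 8, 9}, the full vertex set. Edge coverage: each edge of G has both endpoints in at least one bag. Running intersection: for every vertex, the bags containing it form a connected subtree. All three properties hold, so this is a valid tree decomposition of width max|bag| − 1 = 2, and hence tw(G) ≤ 2.

Yes; width 2.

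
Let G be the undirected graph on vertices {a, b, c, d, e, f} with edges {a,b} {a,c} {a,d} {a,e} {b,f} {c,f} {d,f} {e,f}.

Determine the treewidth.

2

A width-2 tree decomposition is:
Bags: B1 = {a, e, f}  B2 = {a, b, f}  B3 = {a, d, f}  B4 = {a, c, f}
Tree: B1–B2, B2–B3, B3–B4
Each bag holds 3 vertices, so the decomposition has width 2, which upper-bounds the treewidth. The edges f–e–a–b–f form a cycle, so G is not a tree and its treewidth is at least 2. Therefore the treewidth is 2.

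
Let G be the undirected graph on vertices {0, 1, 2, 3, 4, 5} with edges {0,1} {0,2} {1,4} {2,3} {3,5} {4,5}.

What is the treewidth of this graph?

2

A width-2 tree decomposition is:
Bags: B1 = {1, 4, 5}  B2 = {1, 3, 5}  B3 = {1, 2, 3}  B4 = {0, 1, 2}
Tree: B1–B2, B2–B3, B3–B4
Each bag holds 3 vertices, so the decomposition has width 2, which upper-bounds the treewidth. For the lower bound, G contains the cycle 1–4–5–3–2–0–1, so G is not a forest; only forests have treewidth ≤ 1, hence tw(G) ≥ 2. The upper and lower bounds meet at 2, so that is the treewidth.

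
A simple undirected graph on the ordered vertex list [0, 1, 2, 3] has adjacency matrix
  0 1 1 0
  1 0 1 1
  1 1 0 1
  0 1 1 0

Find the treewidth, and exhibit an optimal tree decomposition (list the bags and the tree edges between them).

Treewidth 2.
One such decomposition:
Bags: B1 = {1, 2, 3}  B2 = {0, 1, 2}
Tree: B1–B2

Each bag holds 3 vertices, so the decomposition has width 2, which upper-bounds the treewidth. On the other hand G contains the 3-clique {0, 1, 2}. A clique must lie in a single bag of any decomposition, so no decomposition can have width below 2. The upper and lower bounds meet at 2, so that is the treewidth.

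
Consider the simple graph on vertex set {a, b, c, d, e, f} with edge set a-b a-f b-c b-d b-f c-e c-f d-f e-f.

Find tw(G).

2

A width-2 tree decomposition is:
Bags: B1 = {a, b, f}  B2 = {b, c, f}  B3 = {c, e, f}  B4 = {b, d, f}
Tree: B1–B2, B2–B3, B2–B4
Each bag holds 3 vertices, so the decomposition has width 2, which upper-bounds the treewidth. Conversely, {c, e, f} is a clique of size 3, and the vertices of any clique must share a bag in every tree decomposition; so some bag has ≥ 3 vertices and tw(G) ≥ 2. Hence tw(G) = 2 exactly.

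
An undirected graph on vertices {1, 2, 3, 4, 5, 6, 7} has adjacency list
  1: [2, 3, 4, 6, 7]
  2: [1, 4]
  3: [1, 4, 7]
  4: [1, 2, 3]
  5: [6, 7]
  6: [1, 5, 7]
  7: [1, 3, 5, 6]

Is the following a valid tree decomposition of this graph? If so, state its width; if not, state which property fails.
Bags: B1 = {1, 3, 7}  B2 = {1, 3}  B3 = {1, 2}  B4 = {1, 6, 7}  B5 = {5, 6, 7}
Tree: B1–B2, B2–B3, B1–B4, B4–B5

A tree decomposition must satisfy three properties: every vertex lies in some bag; for every edge, both endpoints lie together in some bag; and for every vertex, the bags containing it form a connected subtree. Here vertex 4 appears in no bag, so the decomposition is invalid.

No — vertex 4 appears in no bag.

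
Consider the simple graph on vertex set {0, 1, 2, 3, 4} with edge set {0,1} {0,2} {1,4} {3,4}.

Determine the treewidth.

A width-1 tree decomposition is:
Bags: B1 = {0, 2}  B2 = {0, 1}  B3 = {1, 4}  B4 = {3, 4}
Tree: B1–B2, B2–B3, B3–B4
Each bag holds 2 vertices, so the decomposition has width 1, which upper-bounds the treewidth. G has an edge, so its treewidth is at least 1. Hence tw(G) = 1 exactly.

1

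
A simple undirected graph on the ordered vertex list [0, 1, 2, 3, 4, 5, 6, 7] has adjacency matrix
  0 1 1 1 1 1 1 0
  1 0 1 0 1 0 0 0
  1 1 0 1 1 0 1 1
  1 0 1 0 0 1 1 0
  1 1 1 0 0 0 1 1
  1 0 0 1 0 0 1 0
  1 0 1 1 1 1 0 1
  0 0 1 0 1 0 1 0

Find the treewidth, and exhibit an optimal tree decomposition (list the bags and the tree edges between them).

Treewidth 3.
Bags: B1 = {0, 2, 3, 6}  B2 = {0, 2, 4, 6}  B3 = {0, 3, 5, 6}  B4 = {2, 4, 6, 7}  B5 = {0, 1, 2, 4}
Tree: B1–B2, B1–B3, B2–B4, B2–B5

Every bag has size at most 4, so the width is 4 − 1 = 3 and tw(G) ≤ 3. For the lower bound, the 4 vertices {0, 2, 3, 6} are pairwise adjacent, and any tree decomposition puts a clique entirely inside one bag — forcing width ≥ 3. Hence tw(G) = 3 exactly.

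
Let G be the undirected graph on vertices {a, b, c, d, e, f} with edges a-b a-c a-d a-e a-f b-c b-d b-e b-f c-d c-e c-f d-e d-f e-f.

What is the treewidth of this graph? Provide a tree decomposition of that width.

Treewidth 5.
One optimal decomposition is:
Bags: B1 = {a, b, c, d, e, f}
Tree: (single bag)

A single bag containing all 6 vertices is trivially a valid decomposition of width 5. For the lower bound, the 6 vertices {a, b, c, d, e, f} are pairwise adjacent, and any tree decomposition puts a clique entirely inside one bag — forcing width ≥ 5. Hence tw(G) = 5 exactly.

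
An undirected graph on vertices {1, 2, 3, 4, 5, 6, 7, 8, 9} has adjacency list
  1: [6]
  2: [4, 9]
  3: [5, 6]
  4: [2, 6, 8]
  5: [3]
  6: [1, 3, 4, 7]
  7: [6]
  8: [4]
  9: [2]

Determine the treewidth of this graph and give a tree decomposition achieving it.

Treewidth 1.
Bags: B1 = {2, 4}  B2 = {4, 6}  B3 = {6, 7}  B4 = {1, 6}  B5 = {3, 6}  B6 = {2, 9}  B7 = {4, 8}  B8 = {3, 5}
Tree: B1–B2, B2–B3, B2–B4, B3–B5, B1–B6, B1–B7, B5–B8

The largest bag has 2 vertices, giving width 1; this decomposition certifies tw(G) ≤ 1. Since G has at least one edge (e.g. 4–2), it is not an edgeless graph, so tw(G) ≥ 1. Therefore the treewidth is 1.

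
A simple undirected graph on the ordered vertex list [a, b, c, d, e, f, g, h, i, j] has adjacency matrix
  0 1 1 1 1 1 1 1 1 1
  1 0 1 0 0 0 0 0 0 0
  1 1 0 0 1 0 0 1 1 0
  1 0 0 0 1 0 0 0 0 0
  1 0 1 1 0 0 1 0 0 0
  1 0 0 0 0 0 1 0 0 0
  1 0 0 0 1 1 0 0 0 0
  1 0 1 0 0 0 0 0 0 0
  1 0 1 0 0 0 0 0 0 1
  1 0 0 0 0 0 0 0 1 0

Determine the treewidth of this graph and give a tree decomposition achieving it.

Treewidth 2.
Bags: B1 = {a, c, h}  B2 = {a, c, e}  B3 = {a, b, c}  B4 = {a, d, e}  B5 = {a, c, i}  B6 = {a, e, g}  B7 = {a, f, g}  B8 = {a, i, j}
Tree: B1–B2, B2–B3, B2–B4, B1–B5, B4–B6, B6–B7, B5–B8

Every bag has size at most 3, so the width is 3 − 1 = 2 and tw(G) ≤ 2. On the other hand G contains the 3-clique {a, d, e}. A clique must lie in a single bag of any decomposition, so no decomposition can have width below 2. Therefore the treewidth is 2.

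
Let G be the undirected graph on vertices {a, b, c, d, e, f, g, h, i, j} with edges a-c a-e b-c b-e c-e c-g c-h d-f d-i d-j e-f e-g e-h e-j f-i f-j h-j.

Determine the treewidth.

A width-2 tree decomposition is:
Bags: B1 = {e, f, j}  B2 = {e, h, j}  B3 = {c, e, h}  B4 = {a, c, e}  B5 = {c, e, g}  B6 = {d, f, j}  B7 = {d, f, i}  B8 = {b, c, e}
Tree: B1–B2, B2–B3, B3–B4, B3–B5, B1–B6, B6–B7, B5–B8
Every bag has size at most 3, so the width is 3 − 1 = 2 and tw(G) ≤ 2. Conversely, {d, f, j} is a clique of size 3, and the vertices of any clique must share a bag in every tree decomposition; so some bag has ≥ 3 vertices and tw(G) ≥ 2. The upper and lower bounds meet at 2, so that is the treewidth.

2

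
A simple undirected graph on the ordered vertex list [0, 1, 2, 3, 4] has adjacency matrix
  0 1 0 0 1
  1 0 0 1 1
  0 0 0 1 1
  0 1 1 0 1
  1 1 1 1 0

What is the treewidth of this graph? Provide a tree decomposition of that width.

Treewidth 2.
One optimal decomposition is:
Bags: B1 = {2, 3, 4}  B2 = {1, 3, 4}  B3 = {0, 1, 4}
Tree: B1–B2, B2–B3

Every bag has size at most 3, so the width is 3 − 1 = 2 and tw(G) ≤ 2. For the lower bound, the 3 vertices {0, 1, 4} are pairwise adjacent, and any tree decomposition puts a clique entirely inside one bag — forcing width ≥ 2. The upper and lower bounds meet at 2, so that is the treewidth.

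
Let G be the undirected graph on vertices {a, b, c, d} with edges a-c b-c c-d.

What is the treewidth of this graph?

A width-1 tree decomposition is:
Bags: B1 = {b, c}  B2 = {a, c}  B3 = {c, d}
Tree: B1–B2, B1–B3
Each bag holds 2 vertices, so the decomposition has width 1, which upper-bounds the treewidth. Any graph with an edge has treewidth ≥ 1, and G has the edge b–c. The upper and lower bounds meet at 1, so that is the treewidth.

1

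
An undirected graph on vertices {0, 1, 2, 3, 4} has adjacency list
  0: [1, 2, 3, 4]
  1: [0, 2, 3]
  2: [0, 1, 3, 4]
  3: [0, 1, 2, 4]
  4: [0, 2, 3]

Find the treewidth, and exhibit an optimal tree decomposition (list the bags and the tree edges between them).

Treewidth 3.
One such decomposition:
Bags: B1 = {0, 2, 3, 4}  B2 = {0, 1, 2, 3}
Tree: B1–B2

Each bag holds 4 vertices, so the decomposition has width 3, which upper-bounds the treewidth. On the other hand G contains the 4-clique {0, 1, 2, 3}. A clique must lie in a single bag of any decomposition, so no decomposition can have width below 3. Hence tw(G) = 3 exactly.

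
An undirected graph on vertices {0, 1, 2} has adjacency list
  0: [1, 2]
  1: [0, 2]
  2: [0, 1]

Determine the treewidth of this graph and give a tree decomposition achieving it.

Treewidth 2.
One such decomposition:
Bags: B1 = {0, 1, 2}
Tree: (single bag)

A single bag containing all 3 vertices is trivially a valid decomposition of width 2. For the lower bound, the 3 vertices {0, 1, 2} are pairwise adjacent, and any tree decomposition puts a clique entirely inside one bag — forcing width ≥ 2. Therefore the treewidth is 2.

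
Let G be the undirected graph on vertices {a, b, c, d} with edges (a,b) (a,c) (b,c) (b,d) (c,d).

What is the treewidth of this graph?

A width-2 tree decomposition is:
Bags: B1 = {b, c, d}  B2 = {a, b, c}
Tree: B1–B2
Each bag holds 3 vertices, so the decomposition has width 2, which upper-bounds the treewidth. For the lower bound, the 3 vertices {b, c, d} are pairwise adjacent, and any tree decomposition puts a clique entirely inside one bag — forcing width ≥ 2. Therefore the treewidth is 2.

2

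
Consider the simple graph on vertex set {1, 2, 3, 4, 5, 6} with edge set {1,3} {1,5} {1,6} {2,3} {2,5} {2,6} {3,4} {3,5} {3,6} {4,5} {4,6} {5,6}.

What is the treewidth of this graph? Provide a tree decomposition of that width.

Treewidth 3.
Bags: B1 = {1, 3, 5, 6}  B2 = {3, 4, 5, 6}  B3 = {2, 3, 5, 6}
Tree: B1–B2, B1–B3

Each bag holds 4 vertices, so the decomposition has width 3, which upper-bounds the treewidth. For the lower bound, the 4 vertices {1, 3, 5, 6} are pairwise adjacent, and any tree decomposition puts a clique entirely inside one bag — forcing width ≥ 3. Combining the bounds, tw(G) = 3.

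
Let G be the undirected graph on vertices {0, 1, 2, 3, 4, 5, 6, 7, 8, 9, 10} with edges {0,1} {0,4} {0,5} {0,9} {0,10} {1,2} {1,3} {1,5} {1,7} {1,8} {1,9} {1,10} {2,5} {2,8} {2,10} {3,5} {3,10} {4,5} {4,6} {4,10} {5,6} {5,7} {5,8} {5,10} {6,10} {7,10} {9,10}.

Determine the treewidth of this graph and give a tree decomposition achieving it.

Each bag holds 4 vertices, so the decomposition has width 3, which upper-bounds the treewidth. On the other hand G contains the 4-clique {0, 1, 9, 10}. A clique must lie in a single bag of any decomposition, so no decomposition can have width below 3. Hence tw(G) = 3 exactly.

Treewidth 3.
One such decomposition:
Bags: B1 = {0, 4, 5, 10}  B2 = {0, 1, 5, 10}  B3 = {1, 2, 5, 10}  B4 = {1, 5, 7, 10}  B5 = {4, 5, 6, 10}  B6 = {1, 3, 5, 10}  B7 = {1, 2, 5, 8}  B8 = {0, 1, 9, 10}
Tree: B1–B2, B2–B3, B3–B4, B1–B5, B4–B6, B3–B7, B2–B8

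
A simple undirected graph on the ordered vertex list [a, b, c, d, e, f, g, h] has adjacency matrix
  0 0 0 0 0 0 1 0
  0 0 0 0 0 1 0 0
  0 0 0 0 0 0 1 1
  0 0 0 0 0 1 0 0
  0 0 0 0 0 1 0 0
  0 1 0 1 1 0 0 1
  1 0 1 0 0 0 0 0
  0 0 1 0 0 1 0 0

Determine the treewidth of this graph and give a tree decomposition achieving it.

Each bag holds 2 vertices, so the decomposition has width 1, which upper-bounds the treewidth. Since G has at least one edge (e.g. f–e), it is not an edgeless graph, so tw(G) ≥ 1. Combining the bounds, tw(G) = 1.

Treewidth 1.
One such decomposition:
Bags: B1 = {e, f}  B2 = {f, h}  B3 = {c, h}  B4 = {c, g}  B5 = {b, f}  B6 = {d, f}  B7 = {a, g}
Tree: B1–B2, B2–B3, B3–B4, B2–B5, B2–B6, B4–B7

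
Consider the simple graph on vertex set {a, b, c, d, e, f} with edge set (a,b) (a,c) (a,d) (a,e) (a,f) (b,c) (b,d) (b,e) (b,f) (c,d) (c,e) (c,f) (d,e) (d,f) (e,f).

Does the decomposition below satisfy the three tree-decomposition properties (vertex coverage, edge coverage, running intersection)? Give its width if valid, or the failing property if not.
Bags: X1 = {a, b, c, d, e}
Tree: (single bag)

No — vertex f appears in no bag.

A tree decomposition must satisfy three properties: every vertex lies in some bag; for every edge, both endpoints lie together in some bag; and for every vertex, the bags containing it form a connected subtree. Here vertex f appears in no bag, so the decomposition is invalid.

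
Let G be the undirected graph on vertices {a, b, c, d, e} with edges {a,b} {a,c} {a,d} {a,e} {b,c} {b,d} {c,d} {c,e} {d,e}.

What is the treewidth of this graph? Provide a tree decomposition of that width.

Treewidth 3.
One optimal decomposition is:
Bags: B1 = {a, b, c, d}  B2 = {a, c, d, e}
Tree: B1–B2

The largest bag has 4 vertices, giving width 3; this decomposition certifies tw(G) ≤ 3. On the other hand G contains the 4-clique {a, c, d, e}. A clique must lie in a single bag of any decomposition, so no decomposition can have width below 3. Therefore the treewidth is 3.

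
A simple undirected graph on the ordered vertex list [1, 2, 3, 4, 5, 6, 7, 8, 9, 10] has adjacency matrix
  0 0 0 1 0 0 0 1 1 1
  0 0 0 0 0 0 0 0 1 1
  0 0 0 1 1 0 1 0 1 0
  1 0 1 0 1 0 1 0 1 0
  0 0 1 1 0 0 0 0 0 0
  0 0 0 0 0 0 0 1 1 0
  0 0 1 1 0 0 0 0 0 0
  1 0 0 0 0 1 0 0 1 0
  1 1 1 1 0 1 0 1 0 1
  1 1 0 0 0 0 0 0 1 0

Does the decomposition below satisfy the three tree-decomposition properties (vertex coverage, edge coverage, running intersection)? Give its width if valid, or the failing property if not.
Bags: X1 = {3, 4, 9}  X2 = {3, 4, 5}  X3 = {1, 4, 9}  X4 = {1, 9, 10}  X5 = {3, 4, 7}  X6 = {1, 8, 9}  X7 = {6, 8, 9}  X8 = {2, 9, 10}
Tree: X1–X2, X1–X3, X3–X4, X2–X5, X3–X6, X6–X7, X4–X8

Yes; width 2.

Every vertex of G appears in some bag (union = {1, 2, 3, 4, 5, 6, 7, 8, 9, 10}); every edge is covered by a bag; and for each vertex v the set of bags containing v is connected in the bag tree. The decomposition is therefore valid. The largest bag has 3 vertices, so the width is 2.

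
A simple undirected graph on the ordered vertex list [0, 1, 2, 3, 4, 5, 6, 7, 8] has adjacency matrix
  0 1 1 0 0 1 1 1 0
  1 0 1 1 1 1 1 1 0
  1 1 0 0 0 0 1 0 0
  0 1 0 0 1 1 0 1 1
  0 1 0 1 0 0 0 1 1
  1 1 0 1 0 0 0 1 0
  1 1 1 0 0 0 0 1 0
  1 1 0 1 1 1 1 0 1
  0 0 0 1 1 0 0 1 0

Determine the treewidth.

3

A width-3 tree decomposition is:
Bags: B1 = {1, 3, 5, 7}  B2 = {0, 1, 5, 7}  B3 = {1, 3, 4, 7}  B4 = {0, 1, 6, 7}  B5 = {0, 1, 2, 6}  B6 = {3, 4, 7, 8}
Tree: B1–B2, B1–B3, B2–B4, B4–B5, B3–B6
Every bag has size at most 4, so the width is 4 − 1 = 3 and tw(G) ≤ 3. On the other hand G contains the 4-clique {3, 4, 7, 8}. A clique must lie in a single bag of any decomposition, so no decomposition can have width below 3. The upper and lower bounds meet at 3, so that is the treewidth.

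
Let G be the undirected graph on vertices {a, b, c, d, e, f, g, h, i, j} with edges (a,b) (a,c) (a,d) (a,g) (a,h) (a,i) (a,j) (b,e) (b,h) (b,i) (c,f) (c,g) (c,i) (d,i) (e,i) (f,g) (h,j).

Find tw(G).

2

A width-2 tree decomposition is:
Bags: B1 = {a, b, i}  B2 = {a, b, h}  B3 = {a, c, i}  B4 = {a, h, j}  B5 = {a, d, i}  B6 = {a, c, g}  B7 = {c, f, g}  B8 = {b, e, i}
Tree: B1–B2, B1–B3, B2–B4, B1–B5, B3–B6, B6–B7, B1–B8
Every bag has size at most 3, so the width is 3 − 1 = 2 and tw(G) ≤ 2. On the other hand G contains the 3-clique {a, c, g}. A clique must lie in a single bag of any decomposition, so no decomposition can have width below 2. Hence tw(G) = 2 exactly.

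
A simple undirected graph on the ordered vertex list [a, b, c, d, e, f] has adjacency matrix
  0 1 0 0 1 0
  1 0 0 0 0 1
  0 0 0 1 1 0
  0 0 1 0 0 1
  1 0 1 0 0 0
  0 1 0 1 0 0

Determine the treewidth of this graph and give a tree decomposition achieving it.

Each bag holds 3 vertices, so the decomposition has width 2, which upper-bounds the treewidth. Since b–f–d–c–e–a–b is a cycle in G, G is not acyclic. Forests are exactly the graphs of treewidth ≤ 1, so tw(G) ≥ 2. Combining the bounds, tw(G) = 2.

Treewidth 2.
One such decomposition:
Bags: B1 = {b, d, f}  B2 = {b, c, d}  B3 = {b, c, e}  B4 = {a, b, e}
Tree: B1–B2, B2–B3, B3–B4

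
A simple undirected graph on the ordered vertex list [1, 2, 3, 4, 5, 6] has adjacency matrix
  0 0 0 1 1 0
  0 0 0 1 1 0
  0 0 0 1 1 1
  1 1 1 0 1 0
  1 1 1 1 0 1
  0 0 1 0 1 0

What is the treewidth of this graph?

A width-2 tree decomposition is:
Bags: B1 = {2, 4, 5}  B2 = {3, 4, 5}  B3 = {1, 4, 5}  B4 = {3, 5, 6}
Tree: B1–B2, B2–B3, B2–B4
The largest bag has 3 vertices, giving width 2; this decomposition certifies tw(G) ≤ 2. On the other hand G contains the 3-clique {1, 4, 5}. A clique must lie in a single bag of any decomposition, so no decomposition can have width below 2. Therefore the treewidth is 2.

2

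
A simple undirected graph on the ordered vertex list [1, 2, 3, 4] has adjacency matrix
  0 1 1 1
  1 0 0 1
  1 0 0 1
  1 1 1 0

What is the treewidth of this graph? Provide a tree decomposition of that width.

Treewidth 2.
Bags: B1 = {1, 3, 4}  B2 = {1, 2, 4}
Tree: B1–B2

Every bag has size at most 3, so the width is 3 − 1 = 2 and tw(G) ≤ 2. On the other hand G contains the 3-clique {1, 2, 4}. A clique must lie in a single bag of any decomposition, so no decomposition can have width below 2. Combining the bounds, tw(G) = 2.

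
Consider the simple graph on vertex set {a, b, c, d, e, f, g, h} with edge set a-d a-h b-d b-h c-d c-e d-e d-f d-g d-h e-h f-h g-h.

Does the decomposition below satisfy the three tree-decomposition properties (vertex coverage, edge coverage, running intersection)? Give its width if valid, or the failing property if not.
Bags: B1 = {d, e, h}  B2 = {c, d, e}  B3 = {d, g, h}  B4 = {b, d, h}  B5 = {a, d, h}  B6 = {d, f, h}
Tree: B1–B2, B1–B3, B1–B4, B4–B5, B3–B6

Vertex coverage: the bags together contain {a, b, c, d, e, f, g, h}, the full vertex set. Edge coverage: each edge of G has both endpoints in at least one bag. Running intersection: for every vertex, the bags containing it form a connected subtree. All three properties hold, so this is a valid tree decomposition of width max|bag| − 1 = 2, and hence tw(G) ≤ 2.

Yes; width 2.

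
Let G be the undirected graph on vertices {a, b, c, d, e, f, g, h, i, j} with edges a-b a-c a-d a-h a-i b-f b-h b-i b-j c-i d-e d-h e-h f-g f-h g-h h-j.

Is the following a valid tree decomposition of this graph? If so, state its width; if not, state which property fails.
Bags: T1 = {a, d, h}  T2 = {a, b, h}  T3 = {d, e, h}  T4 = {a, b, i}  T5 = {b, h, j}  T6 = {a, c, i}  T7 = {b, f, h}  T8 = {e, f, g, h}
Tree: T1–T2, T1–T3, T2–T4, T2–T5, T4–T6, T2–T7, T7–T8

A tree decomposition must satisfy three properties: every vertex lies in some bag; for every edge, both endpoints lie together in some bag; and for every vertex, the bags containing it form a connected subtree. Here bags containing vertex e are not connected in the tree, so the decomposition is invalid.

No — bags containing vertex e are not connected in the tree.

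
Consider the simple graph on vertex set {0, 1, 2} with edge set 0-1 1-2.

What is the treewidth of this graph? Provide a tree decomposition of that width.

Treewidth 1.
One such decomposition:
Bags: B1 = {0, 1}  B2 = {1, 2}
Tree: B1–B2

The largest bag has 2 vertices, giving width 1; this decomposition certifies tw(G) ≤ 1. Any graph with an edge has treewidth ≥ 1, and G has the edge 1–0. The upper and lower bounds meet at 1, so that is the treewidth.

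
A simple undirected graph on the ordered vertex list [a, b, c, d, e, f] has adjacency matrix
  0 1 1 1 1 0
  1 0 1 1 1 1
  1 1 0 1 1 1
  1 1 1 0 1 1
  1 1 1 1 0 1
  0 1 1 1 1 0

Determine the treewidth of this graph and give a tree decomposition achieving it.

Treewidth 4.
One optimal decomposition is:
Bags: B1 = {b, c, d, e, f}  B2 = {a, b, c, d, e}
Tree: B1–B2

Each bag holds 5 vertices, so the decomposition has width 4, which upper-bounds the treewidth. For the lower bound, the 5 vertices {b, c, d, e, f} are pairwise adjacent, and any tree decomposition puts a clique entirely inside one bag — forcing width ≥ 4. The upper and lower bounds meet at 4, so that is the treewidth.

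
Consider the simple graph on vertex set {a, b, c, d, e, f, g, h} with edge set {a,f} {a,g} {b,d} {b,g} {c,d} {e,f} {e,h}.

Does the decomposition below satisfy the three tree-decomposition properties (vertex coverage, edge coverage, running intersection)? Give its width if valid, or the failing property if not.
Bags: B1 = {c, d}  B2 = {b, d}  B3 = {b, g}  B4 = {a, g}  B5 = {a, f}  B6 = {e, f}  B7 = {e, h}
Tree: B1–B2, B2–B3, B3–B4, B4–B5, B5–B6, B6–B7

Checking the three conditions: (i) the bags cover all of {a, b, c, d, e, f, g, h}; (ii) for each edge, some bag contains both endpoints; (iii) the bags containing any fixed vertex form a subtree. All hold, so the decomposition is valid with width 2 − 1 = 1.

Yes; width 1.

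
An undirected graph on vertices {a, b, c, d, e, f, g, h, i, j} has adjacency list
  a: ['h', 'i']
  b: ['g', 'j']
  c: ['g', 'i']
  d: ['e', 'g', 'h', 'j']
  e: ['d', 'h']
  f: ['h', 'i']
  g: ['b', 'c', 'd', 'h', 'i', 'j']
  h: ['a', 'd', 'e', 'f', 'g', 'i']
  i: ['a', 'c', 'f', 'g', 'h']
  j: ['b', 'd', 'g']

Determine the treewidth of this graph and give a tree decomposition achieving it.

Each bag holds 3 vertices, so the decomposition has width 2, which upper-bounds the treewidth. On the other hand G contains the 3-clique {d, g, j}. A clique must lie in a single bag of any decomposition, so no decomposition can have width below 2. Hence tw(G) = 2 exactly.

Treewidth 2.
One such decomposition:
Bags: B1 = {c, g, i}  B2 = {g, h, i}  B3 = {d, g, h}  B4 = {d, e, h}  B5 = {d, g, j}  B6 = {b, g, j}  B7 = {a, h, i}  B8 = {f, h, i}
Tree: B1–B2, B2–B3, B3–B4, B3–B5, B5–B6, B2–B7, B7–B8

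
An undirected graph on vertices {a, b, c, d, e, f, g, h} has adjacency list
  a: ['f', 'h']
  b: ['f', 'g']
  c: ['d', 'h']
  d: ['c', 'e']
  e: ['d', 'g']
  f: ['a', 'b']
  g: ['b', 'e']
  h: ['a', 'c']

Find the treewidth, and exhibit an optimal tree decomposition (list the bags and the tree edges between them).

Each bag holds 3 vertices, so the decomposition has width 2, which upper-bounds the treewidth. The edges d–e–g–b–f–a–h–c–d form a cycle, so G is not a tree and its treewidth is at least 2. Combining the bounds, tw(G) = 2.

Treewidth 2.
One optimal decomposition is:
Bags: B1 = {d, e, g}  B2 = {b, d, g}  B3 = {b, d, f}  B4 = {a, d, f}  B5 = {a, d, h}  B6 = {c, d, h}
Tree: B1–B2, B2–B3, B3–B4, B4–B5, B5–B6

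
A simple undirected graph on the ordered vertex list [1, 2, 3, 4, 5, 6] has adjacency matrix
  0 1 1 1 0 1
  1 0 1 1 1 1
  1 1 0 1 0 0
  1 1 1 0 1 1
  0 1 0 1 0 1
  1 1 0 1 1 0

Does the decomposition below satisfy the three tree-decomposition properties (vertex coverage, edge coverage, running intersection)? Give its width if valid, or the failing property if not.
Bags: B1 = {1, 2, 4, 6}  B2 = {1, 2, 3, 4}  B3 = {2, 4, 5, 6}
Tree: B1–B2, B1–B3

Checking the three conditions: (i) the bags cover all of {1, 2, 3, 4, 5, 6}; (ii) for each edge, some bag contains both endpoints; (iii) the bags containing any fixed vertex form a subtree. All hold, so the decomposition is valid with width 4 − 1 = 3.

Yes; width 3.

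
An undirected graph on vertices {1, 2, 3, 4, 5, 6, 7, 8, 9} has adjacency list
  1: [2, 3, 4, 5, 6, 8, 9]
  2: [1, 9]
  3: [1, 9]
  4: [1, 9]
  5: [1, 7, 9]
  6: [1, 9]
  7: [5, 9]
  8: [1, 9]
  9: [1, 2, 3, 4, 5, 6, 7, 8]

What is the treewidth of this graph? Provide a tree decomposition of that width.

Each bag holds 3 vertices, so the decomposition has width 2, which upper-bounds the treewidth. On the other hand G contains the 3-clique {1, 2, 9}. A clique must lie in a single bag of any decomposition, so no decomposition can have width below 2. Combining the bounds, tw(G) = 2.

Treewidth 2.
One optimal decomposition is:
Bags: B1 = {1, 3, 9}  B2 = {1, 5, 9}  B3 = {1, 4, 9}  B4 = {1, 8, 9}  B5 = {1, 2, 9}  B6 = {1, 6, 9}  B7 = {5, 7, 9}
Tree: B1–B2, B2–B3, B2–B4, B1–B5, B1–B6, B2–B7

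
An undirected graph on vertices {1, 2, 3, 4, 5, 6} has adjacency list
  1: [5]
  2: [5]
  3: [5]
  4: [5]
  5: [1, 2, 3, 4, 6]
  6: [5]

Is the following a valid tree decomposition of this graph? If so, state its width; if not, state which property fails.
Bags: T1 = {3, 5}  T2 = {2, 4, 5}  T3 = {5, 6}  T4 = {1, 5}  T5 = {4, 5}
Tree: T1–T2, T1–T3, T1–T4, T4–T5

A tree decomposition must satisfy three properties: every vertex lies in some bag; for every edge, both endpoints lie together in some bag; and for every vertex, the bags containing it form a connected subtree. Here bags containing vertex 4 are not connected in the tree, so the decomposition is invalid.

No — bags containing vertex 4 are not connected in the tree.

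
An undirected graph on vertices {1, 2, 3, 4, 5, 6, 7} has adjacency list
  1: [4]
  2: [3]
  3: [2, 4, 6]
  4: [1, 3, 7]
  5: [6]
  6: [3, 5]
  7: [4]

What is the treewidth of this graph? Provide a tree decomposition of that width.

Treewidth 1.
Bags: B1 = {3, 4}  B2 = {3, 6}  B3 = {2, 3}  B4 = {5, 6}  B5 = {1, 4}  B6 = {4, 7}
Tree: B1–B2, B1–B3, B2–B4, B1–B5, B5–B6

Each bag holds 2 vertices, so the decomposition has width 1, which upper-bounds the treewidth. G has an edge, so its treewidth is at least 1. The upper and lower bounds meet at 1, so that is the treewidth.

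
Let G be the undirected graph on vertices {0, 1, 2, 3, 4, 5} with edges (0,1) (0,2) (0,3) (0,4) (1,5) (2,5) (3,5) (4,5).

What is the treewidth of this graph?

A width-2 tree decomposition is:
Bags: B1 = {0, 1, 5}  B2 = {0, 2, 5}  B3 = {0, 3, 5}  B4 = {0, 4, 5}
Tree: B1–B2, B2–B3, B3–B4
The largest bag has 3 vertices, giving width 2; this decomposition certifies tw(G) ≤ 2. The edges 1–0–2–5–1 form a cycle, so G is not a tree and its treewidth is at least 2. Combining the bounds, tw(G) = 2.

2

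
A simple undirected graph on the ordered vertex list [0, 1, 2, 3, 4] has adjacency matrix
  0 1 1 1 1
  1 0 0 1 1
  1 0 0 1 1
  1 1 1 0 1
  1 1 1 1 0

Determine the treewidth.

A width-3 tree decomposition is:
Bags: B1 = {0, 2, 3, 4}  B2 = {0, 1, 3, 4}
Tree: B1–B2
Every bag has size at most 4, so the width is 4 − 1 = 3 and tw(G) ≤ 3. For the lower bound, the 4 vertices {0, 1, 3, 4} are pairwise adjacent, and any tree decomposition puts a clique entirely inside one bag — forcing width ≥ 3. Hence tw(G) = 3 exactly.

3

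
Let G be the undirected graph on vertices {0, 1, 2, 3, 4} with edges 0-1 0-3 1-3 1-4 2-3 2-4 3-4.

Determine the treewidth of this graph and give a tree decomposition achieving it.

Treewidth 2.
One such decomposition:
Bags: B1 = {2, 3, 4}  B2 = {1, 3, 4}  B3 = {0, 1, 3}
Tree: B1–B2, B2–B3

Each bag holds 3 vertices, so the decomposition has width 2, which upper-bounds the treewidth. On the other hand G contains the 3-clique {0, 1, 3}. A clique must lie in a single bag of any decomposition, so no decomposition can have width below 2. Combining the bounds, tw(G) = 2.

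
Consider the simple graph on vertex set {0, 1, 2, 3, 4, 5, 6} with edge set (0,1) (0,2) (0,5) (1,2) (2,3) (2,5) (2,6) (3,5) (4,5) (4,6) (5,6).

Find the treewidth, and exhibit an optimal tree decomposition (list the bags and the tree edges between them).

Treewidth 2.
One such decomposition:
Bags: B1 = {0, 2, 5}  B2 = {2, 5, 6}  B3 = {0, 1, 2}  B4 = {4, 5, 6}  B5 = {2, 3, 5}
Tree: B1–B2, B1–B3, B2–B4, B2–B5

The largest bag has 3 vertices, giving width 2; this decomposition certifies tw(G) ≤ 2. For the lower bound, the 3 vertices {0, 1, 2} are pairwise adjacent, and any tree decomposition puts a clique entirely inside one bag — forcing width ≥ 2. Hence tw(G) = 2 exactly.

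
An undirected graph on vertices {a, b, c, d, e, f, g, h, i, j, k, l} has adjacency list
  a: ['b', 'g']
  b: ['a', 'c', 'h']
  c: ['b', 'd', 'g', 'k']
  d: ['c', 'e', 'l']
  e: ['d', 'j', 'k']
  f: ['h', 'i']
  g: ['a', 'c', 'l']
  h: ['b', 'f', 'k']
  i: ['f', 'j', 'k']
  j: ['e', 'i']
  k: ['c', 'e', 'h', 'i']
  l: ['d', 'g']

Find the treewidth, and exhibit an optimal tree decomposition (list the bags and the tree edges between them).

Treewidth 3.
One such decomposition:
Bags: B1 = {a, d, g, l}  B2 = {a, c, d, g}  B3 = {a, b, c, d}  B4 = {b, c, d, e}  B5 = {b, c, e, k}  B6 = {b, e, h, k}  B7 = {e, h, j, k}  B8 = {h, i, j, k}  B9 = {f, h, i, j}
Tree: B1–B2, B2–B3, B3–B4, B4–B5, B5–B6, B6–B7, B7–B8, B8–B9

The largest bag has 4 vertices, giving width 3; this decomposition certifies tw(G) ≤ 3. For the lower bound: the 4 vertex sets {a,g,l}, {d}, {c}, {b,e,h,k} are disjoint, each induces a connected subgraph, and every pair is joined by at least one edge of G. Contracting each set to a single vertex therefore yields K_{4} as a minor, and since treewidth is minor-monotone, tw(G) ≥ tw(K_{4}) = 3. The upper and lower bounds meet at 3, so that is the treewidth.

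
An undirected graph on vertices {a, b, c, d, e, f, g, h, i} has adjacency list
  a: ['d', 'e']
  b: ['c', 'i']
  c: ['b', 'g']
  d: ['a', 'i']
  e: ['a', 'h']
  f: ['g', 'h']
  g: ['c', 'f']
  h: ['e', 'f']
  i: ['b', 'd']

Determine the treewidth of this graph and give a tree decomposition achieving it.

Each bag holds 3 vertices, so the decomposition has width 2, which upper-bounds the treewidth. For the lower bound, G contains the cycle i–b–c–g–f–h–e–a–d–i, so G is not a forest; only forests have treewidth ≤ 1, hence tw(G) ≥ 2. Therefore the treewidth is 2.

Treewidth 2.
One such decomposition:
Bags: B1 = {b, c, i}  B2 = {c, g, i}  B3 = {f, g, i}  B4 = {f, h, i}  B5 = {e, h, i}  B6 = {a, e, i}  B7 = {a, d, i}
Tree: B1–B2, B2–B3, B3–B4, B4–B5, B5–B6, B6–B7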